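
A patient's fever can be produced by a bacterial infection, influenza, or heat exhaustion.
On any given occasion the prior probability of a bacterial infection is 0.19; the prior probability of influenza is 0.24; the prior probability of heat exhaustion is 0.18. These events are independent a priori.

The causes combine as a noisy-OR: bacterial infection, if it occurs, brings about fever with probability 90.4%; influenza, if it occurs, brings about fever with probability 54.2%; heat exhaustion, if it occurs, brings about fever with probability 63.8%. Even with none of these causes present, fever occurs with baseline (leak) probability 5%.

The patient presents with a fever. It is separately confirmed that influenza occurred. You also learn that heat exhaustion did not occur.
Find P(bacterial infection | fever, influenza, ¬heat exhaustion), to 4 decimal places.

Under noisy-OR, P(fever | causes) = 1 − (1−0.05)·∏(1−qᵢ) over the active causes.
Sum P(fever|·) weighted by the priors over both values of bacterial infection:
  P(fever | influenza, ¬heat exhaustion) = 0.5649*0.81 + 0.95823*0.19
        = 0.457569 + 0.182064 = 0.639633
Configurations with bacterial infection contribute 0.182064, so
  P(bacterial infection | fever, influenza, ¬heat exhaustion) = 0.182064 / 0.639633 ≈ 0.2846

P(bacterial infection | fever, influenza, ¬heat exhaustion) ≈ 0.2846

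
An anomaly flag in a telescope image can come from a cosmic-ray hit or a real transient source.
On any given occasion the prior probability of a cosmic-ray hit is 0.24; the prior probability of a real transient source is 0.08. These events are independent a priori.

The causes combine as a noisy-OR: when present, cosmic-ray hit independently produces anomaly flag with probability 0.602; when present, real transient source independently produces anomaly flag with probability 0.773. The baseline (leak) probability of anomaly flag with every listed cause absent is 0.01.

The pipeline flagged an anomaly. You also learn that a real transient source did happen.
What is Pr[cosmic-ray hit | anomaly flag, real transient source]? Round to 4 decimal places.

Pr[cosmic-ray hit | anomaly flag, real transient source] ≈ 0.2706

Under noisy-OR, P(anomaly flag | causes) = 1 − (1−0.01)·∏(1−qᵢ) over the active causes.
Sum P(anomaly flag|·) weighted by the priors over both values of cosmic-ray hit:
  P(anomaly flag | real transient source) = 0.77527·0.76 + 0.910557·0.24
        = 0.589205 + 0.218534 = 0.807739
Keeping only the cosmic-ray hit-present terms gives 0.218534, so
  P(cosmic-ray hit | anomaly flag, real transient source) = 0.218534 / 0.807739 ≈ 0.2706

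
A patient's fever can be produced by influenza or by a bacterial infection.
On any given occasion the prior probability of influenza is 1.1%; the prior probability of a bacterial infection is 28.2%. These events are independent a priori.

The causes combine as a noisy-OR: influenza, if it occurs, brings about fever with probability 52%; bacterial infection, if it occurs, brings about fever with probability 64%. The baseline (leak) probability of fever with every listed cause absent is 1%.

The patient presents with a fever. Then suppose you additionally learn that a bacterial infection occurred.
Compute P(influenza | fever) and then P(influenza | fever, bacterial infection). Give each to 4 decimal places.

P(influenza | fever) ≈ 0.0347; P(influenza | fever, bacterial infection) ≈ 0.0141

Under noisy-OR, P(fever | causes) = 1 − (1−0.01)·∏(1−qᵢ) over the active causes.
Numerator (weight on configurations with influenza): 0.004145 + 0.002571 = 0.006716
Denominator P(fever): 0.01*0.989*0.718 + 0.6436*0.989*0.282 + 0.5248*0.011*0.718 + 0.828928*0.011*0.282 = 0.193316
P(influenza | fever) = 0.006716/0.193316 ≈ 0.0347

Now also conditioning on bacterial infection=true:
By total probability over both values of influenza:
  P(fever | bacterial infection) = 0.6436×0.989 + 0.828928×0.011
        = 0.636520 + 0.009118 = 0.645638
Keeping only the influenza-present terms gives 0.009118, so
  P(influenza | fever, bacterial infection) = 0.009118 / 0.645638 ≈ 0.0141
The drop from 0.0347 to 0.0141 is the explaining-away (discounting) effect.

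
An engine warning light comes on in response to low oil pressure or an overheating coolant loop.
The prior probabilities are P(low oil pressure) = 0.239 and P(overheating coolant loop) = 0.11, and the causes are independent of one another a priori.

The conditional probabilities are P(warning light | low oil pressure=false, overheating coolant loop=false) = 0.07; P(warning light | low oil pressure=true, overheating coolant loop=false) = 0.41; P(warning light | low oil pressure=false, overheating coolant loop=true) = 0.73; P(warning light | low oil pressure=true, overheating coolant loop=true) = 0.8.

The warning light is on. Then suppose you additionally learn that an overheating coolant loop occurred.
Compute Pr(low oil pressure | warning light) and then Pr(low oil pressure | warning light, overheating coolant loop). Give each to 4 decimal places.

Pr(low oil pressure | warning light) ≈ 0.4994; Pr(low oil pressure | warning light, overheating coolant loop) ≈ 0.2560

Weight on low oil pressure=true, given the evidence: 0.087211 + 0.021032 = 0.108243
Normalizer over all consistent configurations: 0.07·0.761·0.89 + 0.73·0.761·0.11 + 0.41·0.239·0.89 + 0.8·0.239·0.11 = 0.216761
P(low oil pressure | warning light) = 0.108243/0.216761 ≈ 0.4994

Now also conditioning on overheating coolant loop=true:
P(warning light | overheating coolant loop) = 0.73*0.761 + 0.8*0.239 = 0.555530 + 0.191200 = 0.746730
Of this, 0.191200 comes from 0.8*0.239 (the low oil pressure=true cases).
So P(low oil pressure | warning light, overheating coolant loop) = 0.191200/0.746730 ≈ 0.2560.
The drop from 0.4994 to 0.2560 is the explaining-away (discounting) effect.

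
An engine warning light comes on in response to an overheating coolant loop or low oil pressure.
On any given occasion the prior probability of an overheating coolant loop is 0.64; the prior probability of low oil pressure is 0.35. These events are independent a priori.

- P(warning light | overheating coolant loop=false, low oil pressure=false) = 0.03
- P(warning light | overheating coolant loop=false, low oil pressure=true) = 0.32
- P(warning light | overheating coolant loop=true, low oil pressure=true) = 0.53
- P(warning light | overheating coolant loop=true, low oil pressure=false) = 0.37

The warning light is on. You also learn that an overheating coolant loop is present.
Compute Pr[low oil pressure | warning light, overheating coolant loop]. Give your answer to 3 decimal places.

Pr[low oil pressure | warning light, overheating coolant loop] ≈ 0.435

P(warning light | overheating coolant loop) = 0.37*0.65 + 0.53*0.35 = 0.240500 + 0.185500 = 0.426000
The low oil pressure-present share is 0.53*0.35 = 0.185500.
Hence the posterior is 0.185500/0.426000 ≈ 0.435.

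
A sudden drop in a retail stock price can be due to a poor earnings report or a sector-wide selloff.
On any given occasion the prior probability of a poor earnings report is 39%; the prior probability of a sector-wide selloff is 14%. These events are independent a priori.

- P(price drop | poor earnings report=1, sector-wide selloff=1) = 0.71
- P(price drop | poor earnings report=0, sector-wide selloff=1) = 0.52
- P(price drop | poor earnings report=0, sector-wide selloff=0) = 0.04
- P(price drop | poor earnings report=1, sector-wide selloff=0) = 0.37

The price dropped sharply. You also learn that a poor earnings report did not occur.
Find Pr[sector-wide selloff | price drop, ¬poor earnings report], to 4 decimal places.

Weight on sector-wide selloff=true, given the evidence: 0.52*0.14 = 0.072800
Normalizer over all consistent configurations: 0.04*0.86 + 0.52*0.14 = 0.107200
P(sector-wide selloff | price drop, ¬poor earnings report) = 0.072800/0.107200 ≈ 0.6791

Pr[sector-wide selloff | price drop, ¬poor earnings report] ≈ 0.6791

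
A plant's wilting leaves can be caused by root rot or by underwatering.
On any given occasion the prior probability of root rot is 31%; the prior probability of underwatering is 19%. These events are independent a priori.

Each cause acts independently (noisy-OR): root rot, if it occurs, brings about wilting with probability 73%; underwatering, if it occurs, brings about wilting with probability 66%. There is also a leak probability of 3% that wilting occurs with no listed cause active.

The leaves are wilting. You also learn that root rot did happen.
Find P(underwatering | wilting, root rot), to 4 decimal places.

P(underwatering | wilting, root rot) ≈ 0.2245

Under noisy-OR, P(wilting | causes) = 1 − (1−0.03)·∏(1−qᵢ) over the active causes.
For the numerator, keep only underwatering=true terms: 0.910954*0.19 = 0.173081
Denominator P(wilting | root rot): 0.7381*0.81 + 0.910954*0.19 = 0.770942
Posterior = 0.173081 / 0.770942 ≈ 0.2245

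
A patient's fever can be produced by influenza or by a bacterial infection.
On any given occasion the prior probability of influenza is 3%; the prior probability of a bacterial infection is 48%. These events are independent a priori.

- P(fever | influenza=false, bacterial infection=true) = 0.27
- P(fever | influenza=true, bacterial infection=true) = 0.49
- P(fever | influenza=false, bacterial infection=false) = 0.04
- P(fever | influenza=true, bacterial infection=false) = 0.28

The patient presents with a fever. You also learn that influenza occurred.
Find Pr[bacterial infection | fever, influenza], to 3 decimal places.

Pr[bacterial infection | fever, influenza] ≈ 0.618

By total probability over both values of bacterial infection:
  P(fever | influenza) = 0.28*0.52 + 0.49*0.48
        = 0.145600 + 0.235200 = 0.380800
Configurations with bacterial infection contribute 0.235200, so
  P(bacterial infection | fever, influenza) = 0.235200 / 0.380800 ≈ 0.618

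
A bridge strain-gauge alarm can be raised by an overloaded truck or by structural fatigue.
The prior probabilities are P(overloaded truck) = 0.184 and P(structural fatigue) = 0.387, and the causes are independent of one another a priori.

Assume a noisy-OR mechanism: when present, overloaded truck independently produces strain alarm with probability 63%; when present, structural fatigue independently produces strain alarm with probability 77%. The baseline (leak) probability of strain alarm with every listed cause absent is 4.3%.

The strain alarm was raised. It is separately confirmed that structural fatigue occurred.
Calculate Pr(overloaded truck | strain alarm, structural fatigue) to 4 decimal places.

Pr(overloaded truck | strain alarm, structural fatigue) ≈ 0.2099

Under noisy-OR, P(strain alarm | causes) = 1 − (1−0.043)·∏(1−qᵢ) over the active causes.
P(strain alarm | structural fatigue) = 0.77989*0.816 + 0.918559*0.184 = 0.636390 + 0.169015 = 0.805405
The overloaded truck-present share is 0.918559*0.184 = 0.169015.
Hence the posterior is 0.169015/0.805405 ≈ 0.2099.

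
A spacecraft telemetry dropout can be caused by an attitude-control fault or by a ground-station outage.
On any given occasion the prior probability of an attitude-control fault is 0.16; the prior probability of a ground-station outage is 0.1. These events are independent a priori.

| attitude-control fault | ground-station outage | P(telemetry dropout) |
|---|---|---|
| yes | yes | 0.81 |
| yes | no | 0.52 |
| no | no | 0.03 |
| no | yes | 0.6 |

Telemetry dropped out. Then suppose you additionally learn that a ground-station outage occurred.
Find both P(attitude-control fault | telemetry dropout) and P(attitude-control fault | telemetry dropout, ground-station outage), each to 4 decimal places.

Weight on attitude-control fault=true, given the evidence: 0.074880 + 0.012960 = 0.087840
Denominator P(telemetry dropout): 0.03×0.84×0.9 + 0.6×0.84×0.1 + 0.52×0.16×0.9 + 0.81×0.16×0.1 = 0.160920
P(attitude-control fault | telemetry dropout) = 0.087840/0.160920 ≈ 0.5459

Now condition on the additional information:
P(telemetry dropout | ground-station outage) = 0.6*0.84 + 0.81*0.16 = 0.504000 + 0.129600 = 0.633600
The attitude-control fault-present share is 0.81*0.16 = 0.129600.
So P(attitude-control fault | telemetry dropout, ground-station outage) = 0.129600/0.633600 ≈ 0.2045.
The drop from 0.5459 to 0.2045 is the explaining-away (discounting) effect.

P(attitude-control fault | telemetry dropout) ≈ 0.5459; P(attitude-control fault | telemetry dropout, ground-station outage) ≈ 0.2045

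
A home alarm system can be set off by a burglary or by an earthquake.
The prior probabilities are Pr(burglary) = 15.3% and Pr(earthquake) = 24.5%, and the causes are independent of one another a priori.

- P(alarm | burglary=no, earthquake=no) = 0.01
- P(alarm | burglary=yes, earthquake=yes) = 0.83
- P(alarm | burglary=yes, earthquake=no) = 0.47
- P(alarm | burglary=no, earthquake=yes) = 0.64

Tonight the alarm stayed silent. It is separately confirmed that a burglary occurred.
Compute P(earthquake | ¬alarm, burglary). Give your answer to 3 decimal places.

Enumerate both values of earthquake and weight by the priors:
  P(¬alarm | burglary) = 0.53×0.755 + 0.17×0.245
        = 0.400150 + 0.041650 = 0.441800
The terms with earthquake present sum to 0.041650, so
  P(earthquake | ¬alarm, burglary) = 0.041650 / 0.441800 ≈ 0.094

P(earthquake | ¬alarm, burglary) ≈ 0.094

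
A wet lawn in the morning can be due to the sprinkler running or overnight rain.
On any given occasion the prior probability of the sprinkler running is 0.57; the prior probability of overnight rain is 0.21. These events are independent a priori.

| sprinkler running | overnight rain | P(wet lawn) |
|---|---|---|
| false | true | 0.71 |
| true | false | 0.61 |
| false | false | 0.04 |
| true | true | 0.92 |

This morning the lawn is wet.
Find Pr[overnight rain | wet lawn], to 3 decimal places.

For the numerator, keep only overnight rain=true terms: 0.064113 + 0.110124 = 0.174237
Normalizer over all consistent configurations: 0.04×0.43×0.79 + 0.71×0.43×0.21 + 0.61×0.57×0.79 + 0.92×0.57×0.21 = 0.462508
Posterior = 0.174237 / 0.462508 ≈ 0.377

Pr[overnight rain | wet lawn] ≈ 0.377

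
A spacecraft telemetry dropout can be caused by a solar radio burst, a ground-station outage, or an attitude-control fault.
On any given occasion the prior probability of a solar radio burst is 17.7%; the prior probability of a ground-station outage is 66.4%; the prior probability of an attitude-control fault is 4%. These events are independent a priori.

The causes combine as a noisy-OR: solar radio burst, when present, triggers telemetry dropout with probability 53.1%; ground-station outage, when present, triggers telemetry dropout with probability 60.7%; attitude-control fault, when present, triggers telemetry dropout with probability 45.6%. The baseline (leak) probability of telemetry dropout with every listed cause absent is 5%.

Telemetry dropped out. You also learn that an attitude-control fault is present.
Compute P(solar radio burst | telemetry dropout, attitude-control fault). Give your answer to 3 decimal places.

P(solar radio burst | telemetry dropout, attitude-control fault) ≈ 0.210

Under noisy-OR, P(telemetry dropout | causes) = 1 − (1−0.05)·∏(1−qᵢ) over the active causes.
P(telemetry dropout | attitude-control fault) = 0.4832*0.823*0.336 + 0.796898*0.823*0.664 + 0.757621*0.177*0.336 + 0.904745*0.177*0.664 = 0.133618 + 0.435482 + 0.045057 + 0.106333 = 0.720490
Restricting to configurations with solar radio burst present: 0.045057 + 0.106333 = 0.151390.
P(solar radio burst | telemetry dropout, attitude-control fault) = 0.151390 / 0.720490 ≈ 0.210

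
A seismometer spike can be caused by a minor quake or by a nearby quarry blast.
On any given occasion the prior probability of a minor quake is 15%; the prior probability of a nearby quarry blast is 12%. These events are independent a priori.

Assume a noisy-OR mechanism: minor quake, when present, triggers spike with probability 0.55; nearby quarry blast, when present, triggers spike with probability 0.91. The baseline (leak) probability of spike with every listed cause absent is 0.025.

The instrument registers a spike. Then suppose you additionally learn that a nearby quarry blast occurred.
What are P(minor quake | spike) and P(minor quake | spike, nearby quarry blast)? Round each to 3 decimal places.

Under noisy-OR, P(spike | causes) = 1 − (1−0.025)·∏(1−qᵢ) over the active causes.
Weight on minor quake=true, given the evidence: 0.074085 + 0.017289 = 0.091374
Normalizer over all consistent configurations: 0.025×0.85×0.88 + 0.91225×0.85×0.12 + 0.56125×0.15×0.88 + 0.960512×0.15×0.12 = 0.203123
Posterior = 0.091374 / 0.203123 ≈ 0.450

Now condition on the additional information:
Enumerate both values of minor quake and weight by the priors:
  P(spike | nearby quarry blast) = 0.91225*0.85 + 0.960512*0.15
        = 0.775412 + 0.144077 = 0.919489
Configurations with minor quake contribute 0.144077, so
  P(minor quake | spike, nearby quarry blast) = 0.144077 / 0.919489 ≈ 0.157
— nearby quarry blast explains away the evidence for minor quake.

P(minor quake | spike) ≈ 0.450; P(minor quake | spike, nearby quarry blast) ≈ 0.157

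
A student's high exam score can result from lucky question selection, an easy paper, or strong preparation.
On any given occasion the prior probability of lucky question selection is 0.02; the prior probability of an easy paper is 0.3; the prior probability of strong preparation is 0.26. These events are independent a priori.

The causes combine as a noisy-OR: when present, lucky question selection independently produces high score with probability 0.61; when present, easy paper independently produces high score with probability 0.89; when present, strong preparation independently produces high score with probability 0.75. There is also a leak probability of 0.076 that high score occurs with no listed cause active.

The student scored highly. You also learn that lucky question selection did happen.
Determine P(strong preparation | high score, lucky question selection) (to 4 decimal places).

P(strong preparation | high score, lucky question selection) ≈ 0.3084

Under noisy-OR, P(high score | causes) = 1 − (1−0.076)·∏(1−qᵢ) over the active causes.
Enumerate the 4 (easy paper, strong preparation) configurations and weight by the priors:
  P(high score | lucky question selection) = 0.63964*0.7*0.74 + 0.90991*0.7*0.26 + 0.96036*0.3*0.74 + 0.99009*0.3*0.26
        = 0.331334 + 0.165604 + 0.213200 + 0.077227 = 0.787365
Keeping only the strong preparation-present terms gives 0.242831, so
  P(strong preparation | high score, lucky question selection) = 0.242831 / 0.787365 ≈ 0.3084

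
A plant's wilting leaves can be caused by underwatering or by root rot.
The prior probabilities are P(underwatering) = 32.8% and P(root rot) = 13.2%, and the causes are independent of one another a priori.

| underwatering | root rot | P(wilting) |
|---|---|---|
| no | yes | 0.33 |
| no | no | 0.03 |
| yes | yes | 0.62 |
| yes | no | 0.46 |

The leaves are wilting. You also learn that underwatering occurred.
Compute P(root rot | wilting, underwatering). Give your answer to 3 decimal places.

P(root rot | wilting, underwatering) ≈ 0.170

For the numerator, keep only root rot=true terms: 0.62*0.132 = 0.081840
The normalizing constant is 0.46*0.868 + 0.62*0.132 = 0.481120
P(root rot | wilting, underwatering) = 0.081840/0.481120 ≈ 0.170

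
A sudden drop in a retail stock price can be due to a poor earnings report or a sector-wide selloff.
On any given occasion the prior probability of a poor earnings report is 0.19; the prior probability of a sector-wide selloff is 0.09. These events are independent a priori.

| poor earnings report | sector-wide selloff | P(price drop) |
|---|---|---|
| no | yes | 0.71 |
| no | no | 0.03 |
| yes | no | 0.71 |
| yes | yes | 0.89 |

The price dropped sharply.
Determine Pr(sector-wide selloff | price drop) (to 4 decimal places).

Pr(sector-wide selloff | price drop) ≈ 0.3162

P(price drop) = 0.03·0.81·0.91 + 0.71·0.81·0.09 + 0.71·0.19·0.91 + 0.89·0.19·0.09 = 0.022113 + 0.051759 + 0.122759 + 0.015219 = 0.211850
The sector-wide selloff-present share is 0.051759 + 0.015219 = 0.066978.
Hence the posterior is 0.066978/0.211850 ≈ 0.3162.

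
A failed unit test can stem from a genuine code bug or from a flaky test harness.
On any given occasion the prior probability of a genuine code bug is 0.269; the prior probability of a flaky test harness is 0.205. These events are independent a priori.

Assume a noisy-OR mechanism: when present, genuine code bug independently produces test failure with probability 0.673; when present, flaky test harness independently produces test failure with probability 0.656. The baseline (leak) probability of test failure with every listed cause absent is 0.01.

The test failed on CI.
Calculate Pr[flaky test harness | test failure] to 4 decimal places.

Under noisy-OR, P(test failure | causes) = 1 − (1−0.01)·∏(1−qᵢ) over the active causes.
Weight on flaky test harness=true, given the evidence: 0.098820 + 0.049004 = 0.147824
Denominator P(test failure): 0.01*0.731*0.795 + 0.65944*0.731*0.205 + 0.67627*0.269*0.795 + 0.888637*0.269*0.205 = 0.298259
P(flaky test harness | test failure) = 0.147824/0.298259 ≈ 0.4956

Pr[flaky test harness | test failure] ≈ 0.4956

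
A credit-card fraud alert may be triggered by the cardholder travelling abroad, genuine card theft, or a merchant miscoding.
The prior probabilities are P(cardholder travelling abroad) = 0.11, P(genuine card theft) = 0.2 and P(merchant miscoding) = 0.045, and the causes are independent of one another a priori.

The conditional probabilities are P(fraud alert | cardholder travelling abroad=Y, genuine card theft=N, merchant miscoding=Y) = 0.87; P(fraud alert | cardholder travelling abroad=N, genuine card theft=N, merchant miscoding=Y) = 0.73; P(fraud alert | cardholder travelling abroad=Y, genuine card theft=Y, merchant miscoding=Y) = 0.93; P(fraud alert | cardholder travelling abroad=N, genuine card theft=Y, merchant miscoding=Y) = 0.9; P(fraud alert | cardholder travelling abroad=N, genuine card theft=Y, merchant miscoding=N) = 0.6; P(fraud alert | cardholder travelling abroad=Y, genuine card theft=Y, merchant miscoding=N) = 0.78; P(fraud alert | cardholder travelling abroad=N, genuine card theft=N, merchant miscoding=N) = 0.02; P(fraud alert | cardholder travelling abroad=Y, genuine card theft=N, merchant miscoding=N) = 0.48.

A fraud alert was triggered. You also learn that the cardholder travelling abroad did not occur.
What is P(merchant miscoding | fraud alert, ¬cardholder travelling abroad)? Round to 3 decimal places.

P(fraud alert | ¬cardholder travelling abroad) = 0.02·0.8·0.955 + 0.73·0.8·0.045 + 0.6·0.2·0.955 + 0.9·0.2·0.045 = 0.015280 + 0.026280 + 0.114600 + 0.008100 = 0.164260
Restricting to configurations with merchant miscoding present: 0.026280 + 0.008100 = 0.034380.
Hence the posterior is 0.034380/0.164260 ≈ 0.209.

P(merchant miscoding | fraud alert, ¬cardholder travelling abroad) ≈ 0.209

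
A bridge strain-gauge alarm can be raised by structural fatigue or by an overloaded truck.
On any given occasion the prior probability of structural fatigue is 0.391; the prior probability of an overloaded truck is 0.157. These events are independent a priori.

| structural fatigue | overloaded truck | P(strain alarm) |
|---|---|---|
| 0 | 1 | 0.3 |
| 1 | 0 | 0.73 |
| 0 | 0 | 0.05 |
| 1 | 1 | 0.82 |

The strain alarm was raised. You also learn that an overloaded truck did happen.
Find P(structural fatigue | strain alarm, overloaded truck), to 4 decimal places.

P(structural fatigue | strain alarm, overloaded truck) ≈ 0.6370

By total probability over both values of structural fatigue:
  P(strain alarm | overloaded truck) = 0.3*0.609 + 0.82*0.391
        = 0.182700 + 0.320620 = 0.503320
The terms with structural fatigue present sum to 0.320620, so
  P(structural fatigue | strain alarm, overloaded truck) = 0.320620 / 0.503320 ≈ 0.6370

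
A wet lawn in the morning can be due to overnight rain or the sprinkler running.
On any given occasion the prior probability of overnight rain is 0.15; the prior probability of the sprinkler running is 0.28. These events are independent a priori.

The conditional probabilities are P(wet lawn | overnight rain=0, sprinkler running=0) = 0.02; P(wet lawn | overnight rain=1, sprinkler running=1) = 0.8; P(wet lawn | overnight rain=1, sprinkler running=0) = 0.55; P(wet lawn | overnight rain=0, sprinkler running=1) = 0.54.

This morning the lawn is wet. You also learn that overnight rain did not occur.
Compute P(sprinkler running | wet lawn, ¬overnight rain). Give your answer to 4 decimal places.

P(wet lawn | ¬overnight rain) = 0.02·0.72 + 0.54·0.28 = 0.014400 + 0.151200 = 0.165600
The sprinkler running-present share is 0.54·0.28 = 0.151200.
Hence the posterior is 0.151200/0.165600 ≈ 0.9130.

P(sprinkler running | wet lawn, ¬overnight rain) ≈ 0.9130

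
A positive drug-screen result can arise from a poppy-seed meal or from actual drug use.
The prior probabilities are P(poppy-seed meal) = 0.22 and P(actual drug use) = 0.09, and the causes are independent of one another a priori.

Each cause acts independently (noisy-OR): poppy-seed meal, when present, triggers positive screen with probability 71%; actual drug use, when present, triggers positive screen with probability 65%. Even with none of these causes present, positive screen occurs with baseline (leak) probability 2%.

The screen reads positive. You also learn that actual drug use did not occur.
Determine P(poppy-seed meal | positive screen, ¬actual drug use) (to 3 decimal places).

Under noisy-OR, P(positive screen | causes) = 1 − (1−0.02)·∏(1−qᵢ) over the active causes.
By total probability over both values of poppy-seed meal:
  P(positive screen | ¬actual drug use) = 0.02·0.78 + 0.7158·0.22
        = 0.015600 + 0.157476 = 0.173076
The terms with poppy-seed meal present sum to 0.157476, so
  P(poppy-seed meal | positive screen, ¬actual drug use) = 0.157476 / 0.173076 ≈ 0.910

P(poppy-seed meal | positive screen, ¬actual drug use) ≈ 0.910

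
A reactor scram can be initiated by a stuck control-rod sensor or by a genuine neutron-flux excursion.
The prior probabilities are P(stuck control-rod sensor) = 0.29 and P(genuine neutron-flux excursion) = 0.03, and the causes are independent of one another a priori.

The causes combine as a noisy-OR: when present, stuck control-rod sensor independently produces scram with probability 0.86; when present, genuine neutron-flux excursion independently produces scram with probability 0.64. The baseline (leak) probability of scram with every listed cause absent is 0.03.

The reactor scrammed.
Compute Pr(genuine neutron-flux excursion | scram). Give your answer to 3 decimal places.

Pr(genuine neutron-flux excursion | scram) ≈ 0.077

Under noisy-OR, P(scram | causes) = 1 − (1−0.03)·∏(1−qᵢ) over the active causes.
P(scram) = 0.03·0.71·0.97 + 0.6508·0.71·0.03 + 0.8642·0.29·0.97 + 0.951112·0.29·0.03 = 0.020661 + 0.013862 + 0.243099 + 0.008275 = 0.285897
Restricting to configurations with genuine neutron-flux excursion present: 0.013862 + 0.008275 = 0.022137.
Hence the posterior is 0.022137/0.285897 ≈ 0.077.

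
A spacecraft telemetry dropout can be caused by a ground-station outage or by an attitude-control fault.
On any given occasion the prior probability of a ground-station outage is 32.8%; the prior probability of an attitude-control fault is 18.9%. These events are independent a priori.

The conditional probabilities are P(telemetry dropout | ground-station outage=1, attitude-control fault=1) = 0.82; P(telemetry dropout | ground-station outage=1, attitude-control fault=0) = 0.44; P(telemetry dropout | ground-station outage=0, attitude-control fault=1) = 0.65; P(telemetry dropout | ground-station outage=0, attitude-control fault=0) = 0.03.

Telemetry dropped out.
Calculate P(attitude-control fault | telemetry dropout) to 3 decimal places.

P(telemetry dropout) = 0.03×0.672×0.811 + 0.65×0.672×0.189 + 0.44×0.328×0.811 + 0.82×0.328×0.189 = 0.016350 + 0.082555 + 0.117044 + 0.050833 = 0.266782
Of this, 0.133388 comes from 0.082555 + 0.050833 (the attitude-control fault=true cases).
Hence the posterior is 0.133388/0.266782 ≈ 0.500.

P(attitude-control fault | telemetry dropout) ≈ 0.500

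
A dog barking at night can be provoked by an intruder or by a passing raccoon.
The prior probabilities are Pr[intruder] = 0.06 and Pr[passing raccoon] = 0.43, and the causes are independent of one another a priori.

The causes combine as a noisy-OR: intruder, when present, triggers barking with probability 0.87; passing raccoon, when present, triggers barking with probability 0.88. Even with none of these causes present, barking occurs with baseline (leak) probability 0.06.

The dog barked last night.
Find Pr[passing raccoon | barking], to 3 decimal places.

Under noisy-OR, P(barking | causes) = 1 − (1−0.06)·∏(1−qᵢ) over the active causes.
P(barking) = 0.06×0.94×0.57 + 0.8872×0.94×0.43 + 0.8778×0.06×0.57 + 0.985336×0.06×0.43 = 0.032148 + 0.358606 + 0.030021 + 0.025422 = 0.446197
Restricting to configurations with passing raccoon present: 0.358606 + 0.025422 = 0.384028.
P(passing raccoon | barking) = 0.384028 / 0.446197 ≈ 0.861

Pr[passing raccoon | barking] ≈ 0.861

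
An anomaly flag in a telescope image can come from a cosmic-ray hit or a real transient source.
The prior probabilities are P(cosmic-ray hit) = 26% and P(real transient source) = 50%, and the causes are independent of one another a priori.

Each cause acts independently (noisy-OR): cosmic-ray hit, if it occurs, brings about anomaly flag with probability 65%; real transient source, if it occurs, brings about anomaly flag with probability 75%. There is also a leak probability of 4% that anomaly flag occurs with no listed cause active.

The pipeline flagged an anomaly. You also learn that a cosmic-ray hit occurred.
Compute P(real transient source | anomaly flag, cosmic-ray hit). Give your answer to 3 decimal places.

P(real transient source | anomaly flag, cosmic-ray hit) ≈ 0.580

Under noisy-OR, P(anomaly flag | causes) = 1 − (1−0.04)·∏(1−qᵢ) over the active causes.
P(anomaly flag | cosmic-ray hit) = 0.664·0.5 + 0.916·0.5 = 0.332000 + 0.458000 = 0.790000
Restricting to configurations with real transient source present: 0.916·0.5 = 0.458000.
Hence the posterior is 0.458000/0.790000 ≈ 0.580.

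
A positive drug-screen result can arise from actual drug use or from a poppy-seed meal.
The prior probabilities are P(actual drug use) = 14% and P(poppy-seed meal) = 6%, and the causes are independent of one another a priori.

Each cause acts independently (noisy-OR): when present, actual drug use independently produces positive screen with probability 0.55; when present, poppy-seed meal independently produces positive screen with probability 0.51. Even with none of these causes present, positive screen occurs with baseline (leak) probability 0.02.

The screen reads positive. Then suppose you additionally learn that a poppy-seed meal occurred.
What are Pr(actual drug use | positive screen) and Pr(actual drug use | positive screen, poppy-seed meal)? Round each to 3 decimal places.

Under noisy-OR, P(positive screen | causes) = 1 − (1−0.02)·∏(1−qᵢ) over the active causes.
Enumerate the 4 (actual drug use, poppy-seed meal) configurations and weight by the priors:
  P(positive screen) = 0.02·0.86·0.94 + 0.5198·0.86·0.06 + 0.559·0.14·0.94 + 0.78391·0.14·0.06
        = 0.016168 + 0.026822 + 0.073564 + 0.006585 = 0.123139
Keeping only the actual drug use-present terms gives 0.080149, so
  P(actual drug use | positive screen) = 0.080149 / 0.123139 ≈ 0.651

Now also conditioning on poppy-seed meal=true:
For the numerator, keep only actual drug use=true terms: 0.78391*0.14 = 0.109747
Denominator P(positive screen | poppy-seed meal): 0.5198*0.86 + 0.78391*0.14 = 0.556775
P(actual drug use | positive screen, poppy-seed meal) = 0.109747/0.556775 ≈ 0.197
The drop from 0.651 to 0.197 is the explaining-away (discounting) effect.

Pr(actual drug use | positive screen) ≈ 0.651; Pr(actual drug use | positive screen, poppy-seed meal) ≈ 0.197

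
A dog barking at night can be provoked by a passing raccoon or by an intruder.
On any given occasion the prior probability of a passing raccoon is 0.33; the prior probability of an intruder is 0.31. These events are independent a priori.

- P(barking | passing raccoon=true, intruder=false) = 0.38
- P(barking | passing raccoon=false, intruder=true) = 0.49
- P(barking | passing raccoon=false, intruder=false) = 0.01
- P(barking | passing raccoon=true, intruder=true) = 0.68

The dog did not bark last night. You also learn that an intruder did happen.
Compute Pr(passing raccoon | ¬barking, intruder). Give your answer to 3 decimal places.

Pr(passing raccoon | ¬barking, intruder) ≈ 0.236

Weight on passing raccoon=true, given the evidence: 0.32·0.33 = 0.105600
Normalizer over all consistent configurations: 0.51·0.67 + 0.32·0.33 = 0.447300
Posterior = 0.105600 / 0.447300 ≈ 0.236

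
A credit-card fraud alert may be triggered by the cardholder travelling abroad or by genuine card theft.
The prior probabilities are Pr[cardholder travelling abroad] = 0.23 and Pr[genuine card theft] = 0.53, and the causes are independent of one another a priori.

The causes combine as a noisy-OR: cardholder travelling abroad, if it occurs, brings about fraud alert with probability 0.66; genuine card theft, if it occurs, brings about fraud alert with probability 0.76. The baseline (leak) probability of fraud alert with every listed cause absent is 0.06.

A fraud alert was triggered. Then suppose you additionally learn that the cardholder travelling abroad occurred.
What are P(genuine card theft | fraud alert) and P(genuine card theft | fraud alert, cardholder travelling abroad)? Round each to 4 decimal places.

P(genuine card theft | fraud alert) ≈ 0.8181; P(genuine card theft | fraud alert, cardholder travelling abroad) ≈ 0.6048

Under noisy-OR, P(fraud alert | causes) = 1 − (1−0.06)·∏(1−qᵢ) over the active causes.
Weight on genuine card theft=true, given the evidence: 0.316033 + 0.112550 = 0.428583
The normalizing constant is 0.06*0.77*0.47 + 0.7744*0.77*0.53 + 0.6804*0.23*0.47 + 0.923296*0.23*0.53 = 0.523848
P(genuine card theft | fraud alert) = 0.428583/0.523848 ≈ 0.8181

Now also conditioning on cardholder travelling abroad=true:
P(fraud alert | cardholder travelling abroad) = 0.6804·0.47 + 0.923296·0.53 = 0.319788 + 0.489347 = 0.809135
Restricting to configurations with genuine card theft present: 0.923296·0.53 = 0.489347.
Hence the posterior is 0.489347/0.809135 ≈ 0.6048.
Conditioning on cardholder travelling abroad lowers the posterior on genuine card theft: the classic explaining-away effect in a common-effect structure.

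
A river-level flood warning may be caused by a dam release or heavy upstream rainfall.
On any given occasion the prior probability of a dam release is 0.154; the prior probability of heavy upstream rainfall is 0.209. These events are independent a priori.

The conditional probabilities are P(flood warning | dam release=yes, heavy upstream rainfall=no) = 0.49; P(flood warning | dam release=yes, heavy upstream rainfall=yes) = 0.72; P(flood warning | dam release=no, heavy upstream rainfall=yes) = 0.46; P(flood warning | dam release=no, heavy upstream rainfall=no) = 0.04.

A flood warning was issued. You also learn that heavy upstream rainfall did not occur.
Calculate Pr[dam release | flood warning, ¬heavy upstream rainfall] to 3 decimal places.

Pr[dam release | flood warning, ¬heavy upstream rainfall] ≈ 0.690

For the numerator, keep only dam release=true terms: 0.49×0.154 = 0.075460
Normalizer over all consistent configurations: 0.04×0.846 + 0.49×0.154 = 0.109300
Posterior = 0.075460 / 0.109300 ≈ 0.690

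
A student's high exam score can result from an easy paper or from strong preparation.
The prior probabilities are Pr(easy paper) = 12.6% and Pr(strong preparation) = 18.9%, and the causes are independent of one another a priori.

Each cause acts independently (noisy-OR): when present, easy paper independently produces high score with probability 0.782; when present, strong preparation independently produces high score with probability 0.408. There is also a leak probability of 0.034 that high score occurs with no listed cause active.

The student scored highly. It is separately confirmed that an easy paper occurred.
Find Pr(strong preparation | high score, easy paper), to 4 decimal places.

Under noisy-OR, P(high score | causes) = 1 − (1−0.034)·∏(1−qᵢ) over the active causes.
P(high score | easy paper) = 0.789412×0.811 + 0.875332×0.189 = 0.640213 + 0.165438 = 0.805651
The strong preparation-present share is 0.875332×0.189 = 0.165438.
P(strong preparation | high score, easy paper) = 0.165438 / 0.805651 ≈ 0.2053

Pr(strong preparation | high score, easy paper) ≈ 0.2053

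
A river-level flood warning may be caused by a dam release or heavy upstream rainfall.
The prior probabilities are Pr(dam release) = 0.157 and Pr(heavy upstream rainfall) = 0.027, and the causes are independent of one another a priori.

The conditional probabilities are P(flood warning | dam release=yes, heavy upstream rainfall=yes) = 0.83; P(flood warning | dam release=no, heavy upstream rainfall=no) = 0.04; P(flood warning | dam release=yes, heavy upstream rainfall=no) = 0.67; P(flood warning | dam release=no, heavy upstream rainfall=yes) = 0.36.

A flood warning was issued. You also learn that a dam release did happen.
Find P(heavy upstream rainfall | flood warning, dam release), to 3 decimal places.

Enumerate both values of heavy upstream rainfall and weight by the priors:
  P(flood warning | dam release) = 0.67*0.973 + 0.83*0.027
        = 0.651910 + 0.022410 = 0.674320
Configurations with heavy upstream rainfall contribute 0.022410, so
  P(heavy upstream rainfall | flood warning, dam release) = 0.022410 / 0.674320 ≈ 0.033

P(heavy upstream rainfall | flood warning, dam release) ≈ 0.033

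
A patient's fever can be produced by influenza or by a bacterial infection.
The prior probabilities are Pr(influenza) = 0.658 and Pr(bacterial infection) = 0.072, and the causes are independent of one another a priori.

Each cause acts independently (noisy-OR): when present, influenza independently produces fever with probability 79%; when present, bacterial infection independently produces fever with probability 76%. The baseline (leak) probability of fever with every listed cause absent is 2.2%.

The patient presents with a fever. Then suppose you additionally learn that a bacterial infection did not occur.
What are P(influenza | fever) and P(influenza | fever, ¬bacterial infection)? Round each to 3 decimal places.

P(influenza | fever) ≈ 0.954; P(influenza | fever, ¬bacterial infection) ≈ 0.986

Under noisy-OR, P(fever | causes) = 1 − (1−0.022)·∏(1−qᵢ) over the active causes.
Sum P(fever|·) weighted by the priors over the 4 (influenza, bacterial infection) configurations:
  P(fever) = 0.022×0.342×0.928 + 0.76528×0.342×0.072 + 0.79462×0.658×0.928 + 0.950709×0.658×0.072
        = 0.006982 + 0.018844 + 0.485214 + 0.045041 = 0.556081
Configurations with influenza contribute 0.530255, so
  P(influenza | fever) = 0.530255 / 0.556081 ≈ 0.954

Now also conditioning on bacterial infection≠true:
Weight on influenza=true, given the evidence: 0.79462·0.658 = 0.522860
Denominator P(fever | ¬bacterial infection): 0.022·0.342 + 0.79462·0.658 = 0.530384
Posterior = 0.522860 / 0.530384 ≈ 0.986
Ruling out bacterial infection raises the posterior on influenza — the flip side of explaining away.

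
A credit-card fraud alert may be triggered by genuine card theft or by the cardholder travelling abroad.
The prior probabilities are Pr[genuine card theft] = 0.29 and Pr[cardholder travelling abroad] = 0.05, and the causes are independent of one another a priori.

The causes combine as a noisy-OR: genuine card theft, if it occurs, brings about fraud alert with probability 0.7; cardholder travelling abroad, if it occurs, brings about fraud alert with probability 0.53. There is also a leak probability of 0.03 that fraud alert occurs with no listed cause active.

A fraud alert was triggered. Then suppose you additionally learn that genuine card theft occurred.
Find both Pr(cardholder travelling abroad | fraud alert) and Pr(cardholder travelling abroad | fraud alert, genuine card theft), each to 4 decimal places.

Under noisy-OR, P(fraud alert | causes) = 1 − (1−0.03)·∏(1−qᵢ) over the active causes.
By total probability over the 4 (genuine card theft, cardholder travelling abroad) configurations:
  P(fraud alert) = 0.03×0.71×0.95 + 0.5441×0.71×0.05 + 0.709×0.29×0.95 + 0.86323×0.29×0.05
        = 0.020235 + 0.019316 + 0.195329 + 0.012517 = 0.247397
The terms with cardholder travelling abroad present sum to 0.031833, so
  P(cardholder travelling abroad | fraud alert) = 0.031833 / 0.247397 ≈ 0.1287

With the extra evidence:
Sum P(fraud alert|·) weighted by the priors over both values of cardholder travelling abroad:
  P(fraud alert | genuine card theft) = 0.709·0.95 + 0.86323·0.05
        = 0.673550 + 0.043162 = 0.716712
The terms with cardholder travelling abroad present sum to 0.043162, so
  P(cardholder travelling abroad | fraud alert, genuine card theft) = 0.043162 / 0.716712 ≈ 0.0602

Pr(cardholder travelling abroad | fraud alert) ≈ 0.1287; Pr(cardholder travelling abroad | fraud alert, genuine card theft) ≈ 0.0602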